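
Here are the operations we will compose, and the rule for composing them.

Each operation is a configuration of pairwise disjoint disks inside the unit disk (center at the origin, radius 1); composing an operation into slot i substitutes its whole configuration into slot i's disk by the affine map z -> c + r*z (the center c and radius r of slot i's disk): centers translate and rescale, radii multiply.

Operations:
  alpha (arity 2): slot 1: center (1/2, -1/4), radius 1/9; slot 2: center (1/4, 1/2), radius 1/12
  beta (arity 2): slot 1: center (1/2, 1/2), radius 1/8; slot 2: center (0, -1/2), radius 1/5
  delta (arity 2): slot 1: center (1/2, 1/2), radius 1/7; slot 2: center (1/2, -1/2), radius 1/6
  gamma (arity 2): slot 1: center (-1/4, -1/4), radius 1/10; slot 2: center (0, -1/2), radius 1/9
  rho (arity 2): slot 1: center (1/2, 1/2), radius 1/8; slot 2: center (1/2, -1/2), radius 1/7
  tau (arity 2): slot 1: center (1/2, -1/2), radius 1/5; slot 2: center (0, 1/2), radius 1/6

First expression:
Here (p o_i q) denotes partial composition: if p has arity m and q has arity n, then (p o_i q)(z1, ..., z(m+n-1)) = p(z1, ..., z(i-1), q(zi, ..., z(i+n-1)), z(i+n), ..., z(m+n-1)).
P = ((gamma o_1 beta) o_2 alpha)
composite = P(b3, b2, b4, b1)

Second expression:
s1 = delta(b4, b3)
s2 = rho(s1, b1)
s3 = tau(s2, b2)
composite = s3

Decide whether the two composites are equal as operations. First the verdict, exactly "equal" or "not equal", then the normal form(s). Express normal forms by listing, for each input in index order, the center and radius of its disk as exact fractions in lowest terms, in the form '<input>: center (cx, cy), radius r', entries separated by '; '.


In normal form, the first expression is b1: center (0, -1/2), radius 1/9; b2: center (-6/25, -61/200), radius 1/450; b3: center (-1/5, -1/5), radius 1/80; b4: center (-49/200, -29/100), radius 1/600
In normal form, the second expression is b1: center (3/5, -3/5), radius 1/35; b2: center (0, 1/2), radius 1/6; b3: center (49/80, -33/80), radius 1/240; b4: center (49/80, -31/80), radius 1/280
The normal forms differ: not equal.

not equal: they reduce to b1: center (0, -1/2), radius 1/9; b2: center (-6/25, -61/200), radius 1/450; b3: center (-1/5, -1/5), radius 1/80; b4: center (-49/200, -29/100), radius 1/600 and b1: center (3/5, -3/5), radius 1/35; b2: center (0, 1/2), radius 1/6; b3: center (49/80, -33/80), radius 1/240; b4: center (49/80, -31/80), radius 1/280


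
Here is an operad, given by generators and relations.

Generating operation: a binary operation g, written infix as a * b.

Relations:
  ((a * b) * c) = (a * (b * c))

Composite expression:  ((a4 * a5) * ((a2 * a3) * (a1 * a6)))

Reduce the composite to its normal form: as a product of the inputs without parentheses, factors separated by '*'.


Every regrouping of g is equal, so read the a-inputs in written order.
(a4 * a5) collapses to a4 * a5
(a2 * a3) collapses to a2 * a3
(a1 * a6) collapses to a1 * a6
((a2 * a3) * (a1 * a6)) collapses to a2 * a3 * a1 * a6
((a4 * a5) * ((a2 * a3) * (a1 * a6))) collapses to a4 * a5 * a2 * a3 * a1 * a6

a4 * a5 * a2 * a3 * a1 * a6


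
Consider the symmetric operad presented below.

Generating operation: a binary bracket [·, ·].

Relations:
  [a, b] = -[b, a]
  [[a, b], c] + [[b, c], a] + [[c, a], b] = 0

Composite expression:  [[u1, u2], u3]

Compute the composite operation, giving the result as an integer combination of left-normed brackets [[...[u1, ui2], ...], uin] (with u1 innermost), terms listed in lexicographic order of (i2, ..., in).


[[u1, u2], u3]

A multilinear Lie element is pinned by u1-initial words (u1 innermost).
Composite bracket: [[u1, u2], u3]
Under [a, b] = ab - ba we get 4 signed associative words (2^2 = 4).
The u1-initial words carry the normal form:
  u1u2u3 (sign +1) contributes +[[u1, u2], u3]


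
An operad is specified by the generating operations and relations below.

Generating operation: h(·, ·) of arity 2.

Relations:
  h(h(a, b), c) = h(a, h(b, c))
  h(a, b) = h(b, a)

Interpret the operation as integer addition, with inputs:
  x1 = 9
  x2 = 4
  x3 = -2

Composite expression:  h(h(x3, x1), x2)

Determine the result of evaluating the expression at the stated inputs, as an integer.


h(x3, x1) = 7
h(h(x3, x1), x2) = 11

11


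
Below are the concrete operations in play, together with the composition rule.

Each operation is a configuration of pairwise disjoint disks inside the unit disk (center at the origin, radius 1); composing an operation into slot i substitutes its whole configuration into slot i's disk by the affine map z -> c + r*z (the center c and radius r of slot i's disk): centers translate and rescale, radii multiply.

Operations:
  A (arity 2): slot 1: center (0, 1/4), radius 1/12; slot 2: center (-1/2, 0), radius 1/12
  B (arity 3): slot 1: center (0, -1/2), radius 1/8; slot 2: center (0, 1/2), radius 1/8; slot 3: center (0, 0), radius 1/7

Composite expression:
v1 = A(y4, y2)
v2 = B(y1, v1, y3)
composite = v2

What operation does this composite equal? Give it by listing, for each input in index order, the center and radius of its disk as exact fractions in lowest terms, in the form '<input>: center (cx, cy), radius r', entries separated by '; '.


y1: center (0, -1/2), radius 1/8; y2: center (-1/16, 1/2), radius 1/96; y3: center (0, 0), radius 1/7; y4: center (0, 17/32), radius 1/96


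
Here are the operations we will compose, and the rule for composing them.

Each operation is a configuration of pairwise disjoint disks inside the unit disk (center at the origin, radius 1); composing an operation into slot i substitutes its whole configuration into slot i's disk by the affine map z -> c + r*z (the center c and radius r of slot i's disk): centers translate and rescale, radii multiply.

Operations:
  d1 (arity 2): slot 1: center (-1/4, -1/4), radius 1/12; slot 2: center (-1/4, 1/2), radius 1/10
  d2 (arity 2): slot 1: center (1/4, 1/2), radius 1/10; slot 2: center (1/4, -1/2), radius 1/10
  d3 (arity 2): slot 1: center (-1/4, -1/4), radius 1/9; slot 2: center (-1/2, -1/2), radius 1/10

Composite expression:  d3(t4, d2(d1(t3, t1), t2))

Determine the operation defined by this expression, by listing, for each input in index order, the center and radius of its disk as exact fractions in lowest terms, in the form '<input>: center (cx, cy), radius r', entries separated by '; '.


t1: center (-191/400, -89/200), radius 1/1000; t2: center (-19/40, -11/20), radius 1/100; t3: center (-191/400, -181/400), radius 1/1200; t4: center (-1/4, -1/4), radius 1/9


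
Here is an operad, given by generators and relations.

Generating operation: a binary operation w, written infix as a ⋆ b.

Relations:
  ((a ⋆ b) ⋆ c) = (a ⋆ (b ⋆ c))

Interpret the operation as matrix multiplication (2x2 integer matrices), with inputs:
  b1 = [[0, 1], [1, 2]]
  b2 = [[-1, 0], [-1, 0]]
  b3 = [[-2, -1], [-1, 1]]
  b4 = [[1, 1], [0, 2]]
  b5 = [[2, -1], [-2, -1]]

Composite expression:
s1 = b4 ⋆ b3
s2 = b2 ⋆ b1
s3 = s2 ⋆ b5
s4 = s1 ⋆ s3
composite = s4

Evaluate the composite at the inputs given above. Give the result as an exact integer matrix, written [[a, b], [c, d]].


[[-6, -3], [0, 0]]

(b4 ⋆ b3) = [[-3, 0], [-2, 2]]
(b2 ⋆ b1) = [[0, -1], [0, -1]]
((b2 ⋆ b1) ⋆ b5) = [[2, 1], [2, 1]]
((b4 ⋆ b3) ⋆ ((b2 ⋆ b1) ⋆ b5)) = [[-6, -3], [0, 0]]


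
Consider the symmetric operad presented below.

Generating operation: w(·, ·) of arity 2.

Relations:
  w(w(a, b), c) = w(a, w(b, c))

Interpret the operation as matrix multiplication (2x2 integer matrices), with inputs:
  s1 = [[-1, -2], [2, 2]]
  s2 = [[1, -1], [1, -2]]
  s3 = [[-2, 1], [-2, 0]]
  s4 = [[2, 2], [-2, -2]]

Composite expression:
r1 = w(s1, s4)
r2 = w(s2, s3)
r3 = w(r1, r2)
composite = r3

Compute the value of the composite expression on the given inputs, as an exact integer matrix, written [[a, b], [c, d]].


[[4, 4], [0, 0]]

w(s1, s4) = [[2, 2], [0, 0]]
w(s2, s3) = [[0, 1], [2, 1]]
w(w(s1, s4), w(s2, s3)) = [[4, 4], [0, 0]]


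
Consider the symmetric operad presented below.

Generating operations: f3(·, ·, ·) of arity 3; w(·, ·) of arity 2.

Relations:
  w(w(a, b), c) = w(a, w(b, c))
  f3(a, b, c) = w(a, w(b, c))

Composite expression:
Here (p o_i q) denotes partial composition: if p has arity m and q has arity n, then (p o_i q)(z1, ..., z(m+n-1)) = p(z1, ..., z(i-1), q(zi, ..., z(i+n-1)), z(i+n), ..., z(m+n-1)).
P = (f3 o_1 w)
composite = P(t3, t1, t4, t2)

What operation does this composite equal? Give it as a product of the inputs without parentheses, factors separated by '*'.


t3 * t1 * t4 * t2

Associativity of f3 dissolves the nesting; only the t-input order survives.
w(t3, t1) collapses to t3 * t1
f3(w(t3, t1), t4, t2) collapses to t3 * t1 * t4 * t2


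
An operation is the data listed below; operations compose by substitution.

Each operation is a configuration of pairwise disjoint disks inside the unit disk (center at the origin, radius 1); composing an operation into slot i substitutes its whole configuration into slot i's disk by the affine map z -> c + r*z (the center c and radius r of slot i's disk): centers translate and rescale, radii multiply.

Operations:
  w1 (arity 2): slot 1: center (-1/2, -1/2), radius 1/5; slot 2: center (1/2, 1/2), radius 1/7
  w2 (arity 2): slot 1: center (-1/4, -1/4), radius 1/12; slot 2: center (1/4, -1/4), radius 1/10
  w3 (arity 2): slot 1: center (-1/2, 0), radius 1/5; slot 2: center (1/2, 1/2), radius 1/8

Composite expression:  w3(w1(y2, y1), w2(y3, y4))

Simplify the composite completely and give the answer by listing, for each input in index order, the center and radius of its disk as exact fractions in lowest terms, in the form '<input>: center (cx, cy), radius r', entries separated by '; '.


y1: center (-2/5, 1/10), radius 1/35; y2: center (-3/5, -1/10), radius 1/25; y3: center (15/32, 15/32), radius 1/96; y4: center (17/32, 15/32), radius 1/80


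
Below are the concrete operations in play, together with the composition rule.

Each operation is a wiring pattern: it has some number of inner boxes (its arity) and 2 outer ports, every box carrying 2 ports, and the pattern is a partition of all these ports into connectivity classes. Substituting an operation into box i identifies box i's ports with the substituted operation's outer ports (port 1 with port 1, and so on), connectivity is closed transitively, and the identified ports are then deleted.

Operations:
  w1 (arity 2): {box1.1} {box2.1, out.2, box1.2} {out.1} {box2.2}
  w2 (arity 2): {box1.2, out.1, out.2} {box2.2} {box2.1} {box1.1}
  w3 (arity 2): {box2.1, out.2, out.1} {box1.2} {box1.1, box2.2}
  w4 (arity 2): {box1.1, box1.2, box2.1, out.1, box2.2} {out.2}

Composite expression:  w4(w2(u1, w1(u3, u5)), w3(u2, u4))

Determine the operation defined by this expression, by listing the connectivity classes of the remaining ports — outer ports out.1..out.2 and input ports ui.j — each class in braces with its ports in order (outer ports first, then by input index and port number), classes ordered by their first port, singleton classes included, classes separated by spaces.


{out.1, u1.2, u4.1} {out.2} {u1.1} {u2.1, u4.2} {u2.2} {u3.1} {u3.2, u5.1} {u5.2}


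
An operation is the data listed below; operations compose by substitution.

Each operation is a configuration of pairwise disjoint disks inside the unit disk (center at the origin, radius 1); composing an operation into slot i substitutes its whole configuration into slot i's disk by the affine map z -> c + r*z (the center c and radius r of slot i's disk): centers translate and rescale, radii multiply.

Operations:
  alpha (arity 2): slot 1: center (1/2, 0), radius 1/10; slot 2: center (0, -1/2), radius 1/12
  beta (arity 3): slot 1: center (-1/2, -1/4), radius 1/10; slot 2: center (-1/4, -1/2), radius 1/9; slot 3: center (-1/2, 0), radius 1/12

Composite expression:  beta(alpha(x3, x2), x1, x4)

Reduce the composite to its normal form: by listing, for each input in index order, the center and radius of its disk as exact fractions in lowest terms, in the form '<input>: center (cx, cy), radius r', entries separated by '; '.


Affine substitution under beta: radii multiply and x-centers shift.
for x3, the 2-step affine chain lands on center (-9/20, -1/4), radius 1/100
for x2, the 2-step affine chain lands on center (-1/2, -3/10), radius 1/120
for x1, the 1-step affine chain lands on center (-1/4, -1/2), radius 1/9
for x4, the 1-step affine chain lands on center (-1/2, 0), radius 1/12

x1: center (-1/4, -1/2), radius 1/9; x2: center (-1/2, -3/10), radius 1/120; x3: center (-9/20, -1/4), radius 1/100; x4: center (-1/2, 0), radius 1/12


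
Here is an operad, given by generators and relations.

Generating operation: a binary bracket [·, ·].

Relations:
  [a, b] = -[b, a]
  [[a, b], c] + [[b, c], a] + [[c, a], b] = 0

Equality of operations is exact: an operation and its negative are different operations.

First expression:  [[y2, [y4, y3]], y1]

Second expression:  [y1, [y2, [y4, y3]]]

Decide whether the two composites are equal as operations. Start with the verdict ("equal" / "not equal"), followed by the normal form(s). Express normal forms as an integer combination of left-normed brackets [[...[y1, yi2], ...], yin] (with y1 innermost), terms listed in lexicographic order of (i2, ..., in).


not equal; the first gives [[[y1, y2], y3], y4] - [[[y1, y2], y4], y3] - [[[y1, y3], y4], y2] + [[[y1, y4], y3], y2] and the second -[[[y1, y2], y3], y4] + [[[y1, y2], y4], y3] + [[[y1, y3], y4], y2] - [[[y1, y4], y3], y2]

Reducing the first expression gives [[[y1, y2], y3], y4] - [[[y1, y2], y4], y3] - [[[y1, y3], y4], y2] + [[[y1, y4], y3], y2]
Reducing the second expression gives -[[[y1, y2], y3], y4] + [[[y1, y2], y4], y3] + [[[y1, y3], y4], y2] - [[[y1, y4], y3], y2]
They disagree, so not equal.


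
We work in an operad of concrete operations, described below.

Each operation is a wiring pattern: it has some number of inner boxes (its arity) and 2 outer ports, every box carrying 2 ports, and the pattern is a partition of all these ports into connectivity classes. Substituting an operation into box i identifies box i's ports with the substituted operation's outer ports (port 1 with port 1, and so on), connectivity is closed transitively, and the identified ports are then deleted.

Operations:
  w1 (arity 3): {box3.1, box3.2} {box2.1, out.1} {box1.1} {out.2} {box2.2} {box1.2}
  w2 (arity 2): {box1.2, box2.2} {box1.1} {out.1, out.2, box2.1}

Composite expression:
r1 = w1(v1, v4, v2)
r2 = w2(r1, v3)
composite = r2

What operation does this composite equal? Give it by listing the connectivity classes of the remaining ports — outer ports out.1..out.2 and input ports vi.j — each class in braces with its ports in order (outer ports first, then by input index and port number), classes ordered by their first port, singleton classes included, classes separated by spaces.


{out.1, out.2, v3.1} {v1.1} {v1.2} {v2.1, v2.2} {v3.2} {v4.1} {v4.2}

Treat the ports identified at w2 as solder joints: merge, then drop.
composing w1 on (v1, v4, v2), with out.j its own outer ports: {out.1, v4.1} {out.2} {v1.1} {v1.2} {v2.1, v2.2} {v4.2}
composing w2 on (v1, v4, v2, v3), with out.j its own outer ports: {out.1, out.2, v3.1} {v1.1} {v1.2} {v2.1, v2.2} {v3.2} {v4.1} {v4.2}


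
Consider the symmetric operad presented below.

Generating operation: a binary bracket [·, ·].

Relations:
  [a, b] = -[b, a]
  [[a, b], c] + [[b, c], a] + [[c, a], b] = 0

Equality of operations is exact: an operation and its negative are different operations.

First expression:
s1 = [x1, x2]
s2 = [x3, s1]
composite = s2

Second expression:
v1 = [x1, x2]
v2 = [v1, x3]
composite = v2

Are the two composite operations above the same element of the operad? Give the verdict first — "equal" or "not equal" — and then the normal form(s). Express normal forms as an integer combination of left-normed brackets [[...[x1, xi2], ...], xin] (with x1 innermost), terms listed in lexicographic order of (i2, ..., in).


not equal: they reduce to -[[x1, x2], x3] and [[x1, x2], x3]

The first expression reduces to -[[x1, x2], x3]
The second expression reduces to [[x1, x2], x3]
They disagree, so not equal.


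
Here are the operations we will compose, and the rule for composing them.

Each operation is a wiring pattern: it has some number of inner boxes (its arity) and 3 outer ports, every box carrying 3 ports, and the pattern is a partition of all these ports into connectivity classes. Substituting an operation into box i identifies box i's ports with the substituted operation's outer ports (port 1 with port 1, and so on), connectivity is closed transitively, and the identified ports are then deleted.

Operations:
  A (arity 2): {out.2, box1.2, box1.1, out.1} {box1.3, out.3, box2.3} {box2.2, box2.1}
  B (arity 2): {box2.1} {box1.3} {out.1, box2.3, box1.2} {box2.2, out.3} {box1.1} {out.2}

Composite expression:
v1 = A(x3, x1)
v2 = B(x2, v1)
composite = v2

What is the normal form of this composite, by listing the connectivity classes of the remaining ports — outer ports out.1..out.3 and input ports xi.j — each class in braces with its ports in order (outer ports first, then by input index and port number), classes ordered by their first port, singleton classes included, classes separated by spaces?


{out.1, x1.3, x2.2, x3.3} {out.2} {out.3, x3.1, x3.2} {x1.1, x1.2} {x2.1} {x2.3}

Reachability decides: close wires over B-identified ports.
after A, the pattern on (x3, x1) reads {out.1, out.2, x3.1, x3.2} {out.3, x1.3, x3.3} {x1.1, x1.2} (out.j = its outer ports)
after B, the pattern on (x2, x3, x1) reads {out.1, x1.3, x2.2, x3.3} {out.2} {out.3, x3.1, x3.2} {x1.1, x1.2} {x2.1} {x2.3} (out.j = its outer ports)


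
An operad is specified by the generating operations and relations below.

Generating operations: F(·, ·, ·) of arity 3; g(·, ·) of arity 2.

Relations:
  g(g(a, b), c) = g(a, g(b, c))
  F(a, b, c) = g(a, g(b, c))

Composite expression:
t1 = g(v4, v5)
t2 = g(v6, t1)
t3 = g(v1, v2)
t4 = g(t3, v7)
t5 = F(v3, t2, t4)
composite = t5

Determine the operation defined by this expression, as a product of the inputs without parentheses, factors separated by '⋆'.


v3 ⋆ v6 ⋆ v4 ⋆ v5 ⋆ v1 ⋆ v2 ⋆ v7

Key point: F is associative — brackets drop, the v-order remains.
g(v4, v5) reduces to v4 ⋆ v5
g(v6, g(v4, v5)) reduces to v6 ⋆ v4 ⋆ v5
g(v1, v2) reduces to v1 ⋆ v2
g(g(v1, v2), v7) reduces to v1 ⋆ v2 ⋆ v7
F(v3, g(v6, g(v4, v5)), g(g(v1, v2), v7)) reduces to v3 ⋆ v6 ⋆ v4 ⋆ v5 ⋆ v1 ⋆ v2 ⋆ v7


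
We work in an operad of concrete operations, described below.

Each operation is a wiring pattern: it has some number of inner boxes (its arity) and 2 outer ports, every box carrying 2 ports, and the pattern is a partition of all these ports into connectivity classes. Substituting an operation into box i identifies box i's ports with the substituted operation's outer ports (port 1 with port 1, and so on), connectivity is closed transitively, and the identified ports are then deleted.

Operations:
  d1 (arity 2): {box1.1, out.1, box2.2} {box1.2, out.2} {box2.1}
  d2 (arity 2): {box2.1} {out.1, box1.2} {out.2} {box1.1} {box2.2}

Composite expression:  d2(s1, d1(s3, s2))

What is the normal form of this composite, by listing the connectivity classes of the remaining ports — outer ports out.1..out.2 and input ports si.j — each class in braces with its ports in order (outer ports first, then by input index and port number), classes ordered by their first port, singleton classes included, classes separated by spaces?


{out.1, s1.2} {out.2} {s1.1} {s2.1} {s2.2, s3.1} {s3.2}

Treat the ports identified at d2 as solder joints: merge, then drop.
stage d1: inputs (s3, s2), connectivity {out.1, s2.2, s3.1} {out.2, s3.2} {s2.1}, out.j its boundary
stage d2: inputs (s1, s3, s2), connectivity {out.1, s1.2} {out.2} {s1.1} {s2.1} {s2.2, s3.1} {s3.2}, out.j its boundary


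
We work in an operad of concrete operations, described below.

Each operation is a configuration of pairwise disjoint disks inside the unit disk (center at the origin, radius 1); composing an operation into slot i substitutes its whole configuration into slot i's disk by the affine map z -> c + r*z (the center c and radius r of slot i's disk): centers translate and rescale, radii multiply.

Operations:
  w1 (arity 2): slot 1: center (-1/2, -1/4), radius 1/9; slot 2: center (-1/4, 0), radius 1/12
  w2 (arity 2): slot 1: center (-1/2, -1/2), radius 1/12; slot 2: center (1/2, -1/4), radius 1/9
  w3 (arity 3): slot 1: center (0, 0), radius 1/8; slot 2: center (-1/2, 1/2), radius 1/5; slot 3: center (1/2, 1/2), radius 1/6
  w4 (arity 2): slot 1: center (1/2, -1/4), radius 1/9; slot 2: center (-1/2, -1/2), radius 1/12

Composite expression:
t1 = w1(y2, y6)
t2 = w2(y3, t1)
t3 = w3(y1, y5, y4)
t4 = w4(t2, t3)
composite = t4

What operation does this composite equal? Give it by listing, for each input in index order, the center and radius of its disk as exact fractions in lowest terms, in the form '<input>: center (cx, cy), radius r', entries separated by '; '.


y1: center (-1/2, -1/2), radius 1/96; y2: center (89/162, -91/324), radius 1/729; y3: center (4/9, -11/36), radius 1/108; y4: center (-11/24, -11/24), radius 1/72; y5: center (-13/24, -11/24), radius 1/60; y6: center (179/324, -5/18), radius 1/972

Each y-disk chains the slot maps above it in w4; radii multiply.
input y3: applying the 2 nested substitutions gives center (4/9, -11/36), radius 1/108
input y2: applying the 3 nested substitutions gives center (89/162, -91/324), radius 1/729
input y6: applying the 3 nested substitutions gives center (179/324, -5/18), radius 1/972
input y1: applying the 2 nested substitutions gives center (-1/2, -1/2), radius 1/96
input y5: applying the 2 nested substitutions gives center (-13/24, -11/24), radius 1/60
input y4: applying the 2 nested substitutions gives center (-11/24, -11/24), radius 1/72


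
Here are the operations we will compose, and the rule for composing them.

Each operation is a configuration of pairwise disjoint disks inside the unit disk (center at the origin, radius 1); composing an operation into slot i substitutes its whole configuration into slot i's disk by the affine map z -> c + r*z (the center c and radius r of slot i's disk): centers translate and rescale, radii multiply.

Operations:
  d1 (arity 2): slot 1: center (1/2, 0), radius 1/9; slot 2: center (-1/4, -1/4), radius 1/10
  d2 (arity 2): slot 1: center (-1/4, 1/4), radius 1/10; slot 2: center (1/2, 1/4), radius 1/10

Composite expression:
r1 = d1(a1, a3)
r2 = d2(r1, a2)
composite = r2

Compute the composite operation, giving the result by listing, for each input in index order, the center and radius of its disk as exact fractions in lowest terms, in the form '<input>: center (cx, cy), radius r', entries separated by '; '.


a1: center (-1/5, 1/4), radius 1/90; a2: center (1/2, 1/4), radius 1/10; a3: center (-11/40, 9/40), radius 1/100

Affine substitution under d2: radii multiply and a-centers shift.
tracing a1 down its 2-map path: center (-1/5, 1/4), radius 1/90
tracing a3 down its 2-map path: center (-11/40, 9/40), radius 1/100
tracing a2 down its 1-map path: center (1/2, 1/4), radius 1/10


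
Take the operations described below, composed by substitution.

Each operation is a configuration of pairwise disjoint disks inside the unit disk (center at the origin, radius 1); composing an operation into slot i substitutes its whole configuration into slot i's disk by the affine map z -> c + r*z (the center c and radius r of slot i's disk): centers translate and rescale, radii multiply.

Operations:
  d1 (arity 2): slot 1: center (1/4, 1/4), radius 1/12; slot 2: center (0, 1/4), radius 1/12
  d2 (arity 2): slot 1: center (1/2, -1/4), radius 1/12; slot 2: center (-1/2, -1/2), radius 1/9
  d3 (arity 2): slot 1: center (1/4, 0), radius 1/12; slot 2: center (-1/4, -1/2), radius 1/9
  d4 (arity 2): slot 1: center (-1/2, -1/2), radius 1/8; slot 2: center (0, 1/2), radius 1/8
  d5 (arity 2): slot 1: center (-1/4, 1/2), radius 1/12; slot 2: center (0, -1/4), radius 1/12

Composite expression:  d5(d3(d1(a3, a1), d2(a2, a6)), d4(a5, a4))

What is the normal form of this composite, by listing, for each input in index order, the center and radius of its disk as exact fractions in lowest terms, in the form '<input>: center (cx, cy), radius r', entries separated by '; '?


a1: center (-11/48, 289/576), radius 1/1728; a2: center (-115/432, 197/432), radius 1/1296; a3: center (-131/576, 289/576), radius 1/1728; a4: center (0, -5/24), radius 1/96; a5: center (-1/24, -7/24), radius 1/96; a6: center (-119/432, 49/108), radius 1/972

Only the slot chain above each a matters under d5; compose those maps.
input a3: composing its 3 substitution steps yields center (-131/576, 289/576), radius 1/1728
input a1: composing its 3 substitution steps yields center (-11/48, 289/576), radius 1/1728
input a2: composing its 3 substitution steps yields center (-115/432, 197/432), radius 1/1296
input a6: composing its 3 substitution steps yields center (-119/432, 49/108), radius 1/972
input a5: composing its 2 substitution steps yields center (-1/24, -7/24), radius 1/96
input a4: composing its 2 substitution steps yields center (0, -5/24), radius 1/96


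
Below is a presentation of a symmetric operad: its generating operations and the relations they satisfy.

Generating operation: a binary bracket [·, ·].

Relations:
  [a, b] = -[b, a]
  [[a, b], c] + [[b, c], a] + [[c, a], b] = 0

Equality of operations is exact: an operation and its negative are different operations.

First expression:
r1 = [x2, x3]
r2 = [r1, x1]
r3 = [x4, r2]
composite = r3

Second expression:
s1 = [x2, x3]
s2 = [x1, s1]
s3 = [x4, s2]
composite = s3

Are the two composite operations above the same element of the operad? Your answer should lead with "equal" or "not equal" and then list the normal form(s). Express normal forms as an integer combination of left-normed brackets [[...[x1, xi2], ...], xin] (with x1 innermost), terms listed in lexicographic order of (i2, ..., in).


not equal — first [[[x1, x2], x3], x4] - [[[x1, x3], x2], x4], second -[[[x1, x2], x3], x4] + [[[x1, x3], x2], x4]

In normal form, the first expression is [[[x1, x2], x3], x4] - [[[x1, x3], x2], x4]
In normal form, the second expression is -[[[x1, x2], x3], x4] + [[[x1, x3], x2], x4]
No match — not equal.


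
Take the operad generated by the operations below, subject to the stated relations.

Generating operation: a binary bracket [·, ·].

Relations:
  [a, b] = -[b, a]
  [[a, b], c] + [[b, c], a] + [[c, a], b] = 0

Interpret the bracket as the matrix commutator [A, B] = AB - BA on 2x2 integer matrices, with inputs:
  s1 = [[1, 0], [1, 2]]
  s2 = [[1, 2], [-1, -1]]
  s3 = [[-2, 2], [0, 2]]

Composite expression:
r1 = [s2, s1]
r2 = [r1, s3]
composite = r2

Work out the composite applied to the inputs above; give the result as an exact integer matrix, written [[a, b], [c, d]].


[[2, 16], [4, -2]]

[s2, s1] = [[2, 2], [-1, -2]]
[[s2, s1], s3] = [[2, 16], [4, -2]]


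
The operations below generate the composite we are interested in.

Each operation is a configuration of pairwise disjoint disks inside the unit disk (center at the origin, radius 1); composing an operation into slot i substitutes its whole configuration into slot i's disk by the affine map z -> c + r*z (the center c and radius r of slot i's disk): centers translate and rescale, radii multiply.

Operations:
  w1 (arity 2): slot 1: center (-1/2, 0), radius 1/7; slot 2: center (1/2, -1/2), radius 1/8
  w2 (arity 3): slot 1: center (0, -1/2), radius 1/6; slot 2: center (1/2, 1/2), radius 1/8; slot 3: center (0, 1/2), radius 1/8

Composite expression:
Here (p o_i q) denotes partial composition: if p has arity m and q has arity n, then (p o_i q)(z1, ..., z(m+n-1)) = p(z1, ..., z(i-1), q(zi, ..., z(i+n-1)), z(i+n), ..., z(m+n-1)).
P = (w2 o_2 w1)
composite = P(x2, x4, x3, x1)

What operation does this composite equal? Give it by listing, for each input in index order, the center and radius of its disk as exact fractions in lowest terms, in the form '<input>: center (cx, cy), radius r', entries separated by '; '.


Nesting under w2 composes maps z -> c + r*z down each x-path.
x2: after 1 affine step, its disk has center (0, -1/2), radius 1/6
x4: after 2 affine steps, its disk has center (7/16, 1/2), radius 1/56
x3: after 2 affine steps, its disk has center (9/16, 7/16), radius 1/64
x1: after 1 affine step, its disk has center (0, 1/2), radius 1/8

x1: center (0, 1/2), radius 1/8; x2: center (0, -1/2), radius 1/6; x3: center (9/16, 7/16), radius 1/64; x4: center (7/16, 1/2), radius 1/56


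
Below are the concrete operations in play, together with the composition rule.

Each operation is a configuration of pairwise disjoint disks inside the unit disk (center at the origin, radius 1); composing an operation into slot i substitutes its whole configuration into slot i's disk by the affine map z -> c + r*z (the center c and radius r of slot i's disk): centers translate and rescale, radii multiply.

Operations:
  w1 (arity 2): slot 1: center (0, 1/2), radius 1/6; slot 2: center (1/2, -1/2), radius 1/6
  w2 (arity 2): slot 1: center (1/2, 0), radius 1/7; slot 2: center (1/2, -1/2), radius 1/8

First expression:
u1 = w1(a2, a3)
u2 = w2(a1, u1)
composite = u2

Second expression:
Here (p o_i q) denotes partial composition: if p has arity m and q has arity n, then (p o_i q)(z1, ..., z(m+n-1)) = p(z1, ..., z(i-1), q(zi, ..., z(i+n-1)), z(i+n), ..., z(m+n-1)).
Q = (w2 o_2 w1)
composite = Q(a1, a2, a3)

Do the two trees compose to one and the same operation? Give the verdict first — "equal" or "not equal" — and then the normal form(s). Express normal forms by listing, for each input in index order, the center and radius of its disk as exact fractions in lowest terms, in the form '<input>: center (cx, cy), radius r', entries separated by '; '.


The first expression, normalized: a1: center (1/2, 0), radius 1/7; a2: center (1/2, -7/16), radius 1/48; a3: center (9/16, -9/16), radius 1/48
The second expression, normalized: a1: center (1/2, 0), radius 1/7; a2: center (1/2, -7/16), radius 1/48; a3: center (9/16, -9/16), radius 1/48
Both agree, so they are equal.

equal: each reduces to a1: center (1/2, 0), radius 1/7; a2: center (1/2, -7/16), radius 1/48; a3: center (9/16, -9/16), radius 1/48


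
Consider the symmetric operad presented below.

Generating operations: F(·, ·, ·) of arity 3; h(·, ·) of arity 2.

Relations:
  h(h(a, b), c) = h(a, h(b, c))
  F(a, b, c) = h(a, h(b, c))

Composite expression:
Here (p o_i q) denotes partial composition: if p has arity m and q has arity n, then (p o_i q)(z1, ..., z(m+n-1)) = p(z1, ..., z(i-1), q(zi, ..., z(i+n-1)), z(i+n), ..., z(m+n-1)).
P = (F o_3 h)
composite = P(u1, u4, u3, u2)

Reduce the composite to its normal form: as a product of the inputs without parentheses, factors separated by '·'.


u1 · u4 · u3 · u2

All parenthesizations of F agree; list the u-inputs left to right.
h(u3, u2) flattens to u3 · u2
F(u1, u4, h(u3, u2)) flattens to u1 · u4 · u3 · u2


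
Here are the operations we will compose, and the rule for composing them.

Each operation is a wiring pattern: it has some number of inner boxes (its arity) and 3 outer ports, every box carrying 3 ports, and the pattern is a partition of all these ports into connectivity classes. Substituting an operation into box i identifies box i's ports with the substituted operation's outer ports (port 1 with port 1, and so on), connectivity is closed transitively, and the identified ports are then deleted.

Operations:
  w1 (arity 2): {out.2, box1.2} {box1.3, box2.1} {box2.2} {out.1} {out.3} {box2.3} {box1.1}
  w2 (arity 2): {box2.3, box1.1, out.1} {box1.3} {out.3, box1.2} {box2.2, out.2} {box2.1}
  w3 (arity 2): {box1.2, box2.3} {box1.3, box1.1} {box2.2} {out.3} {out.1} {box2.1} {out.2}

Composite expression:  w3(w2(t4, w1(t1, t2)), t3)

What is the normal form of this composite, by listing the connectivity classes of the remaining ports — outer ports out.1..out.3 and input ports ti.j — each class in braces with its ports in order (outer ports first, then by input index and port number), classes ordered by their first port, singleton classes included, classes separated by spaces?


{out.1} {out.2} {out.3} {t1.1} {t1.2, t3.3} {t1.3, t2.1} {t2.2} {t2.3} {t3.1} {t3.2} {t4.1, t4.2} {t4.3}

Two ports join when wires chain via w3-identified ports.
through w1, on inputs (t1, t2): {out.1} {out.2, t1.2} {out.3} {t1.1} {t1.3, t2.1} {t2.2} {t2.3} (out.j = stage outer ports)
through w2, on inputs (t4, t1, t2): {out.1, t4.1} {out.2, t1.2} {out.3, t4.2} {t1.1} {t1.3, t2.1} {t2.2} {t2.3} {t4.3} (out.j = stage outer ports)
through w3, on inputs (t4, t1, t2, t3): {out.1} {out.2} {out.3} {t1.1} {t1.2, t3.3} {t1.3, t2.1} {t2.2} {t2.3} {t3.1} {t3.2} {t4.1, t4.2} {t4.3} (out.j = stage outer ports)


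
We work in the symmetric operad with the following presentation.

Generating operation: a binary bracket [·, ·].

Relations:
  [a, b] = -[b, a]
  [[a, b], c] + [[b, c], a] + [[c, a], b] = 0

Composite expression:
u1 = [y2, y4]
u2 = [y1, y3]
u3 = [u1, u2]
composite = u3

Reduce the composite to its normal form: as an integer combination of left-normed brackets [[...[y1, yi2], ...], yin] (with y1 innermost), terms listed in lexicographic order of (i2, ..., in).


-[[[y1, y3], y2], y4] + [[[y1, y3], y4], y2]


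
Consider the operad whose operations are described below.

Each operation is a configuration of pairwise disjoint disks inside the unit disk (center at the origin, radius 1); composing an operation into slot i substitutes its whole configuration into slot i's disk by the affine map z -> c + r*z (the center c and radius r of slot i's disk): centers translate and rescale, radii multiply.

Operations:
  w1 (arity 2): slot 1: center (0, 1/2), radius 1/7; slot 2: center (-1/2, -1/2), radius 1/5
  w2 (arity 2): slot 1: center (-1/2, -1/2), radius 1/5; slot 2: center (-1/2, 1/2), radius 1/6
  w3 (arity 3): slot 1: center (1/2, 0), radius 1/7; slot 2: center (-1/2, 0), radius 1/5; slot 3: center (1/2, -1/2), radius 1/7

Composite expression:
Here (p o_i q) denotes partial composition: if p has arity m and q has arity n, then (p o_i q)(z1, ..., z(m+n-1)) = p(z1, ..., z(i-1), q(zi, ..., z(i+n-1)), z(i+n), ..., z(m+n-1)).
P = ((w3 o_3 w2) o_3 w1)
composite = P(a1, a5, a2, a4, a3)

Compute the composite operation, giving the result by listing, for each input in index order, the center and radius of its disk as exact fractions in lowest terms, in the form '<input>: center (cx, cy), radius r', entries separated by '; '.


a1: center (1/2, 0), radius 1/7; a2: center (3/7, -39/70), radius 1/245; a3: center (3/7, -3/7), radius 1/42; a4: center (29/70, -41/70), radius 1/175; a5: center (-1/2, 0), radius 1/5

Affine substitution under w3: radii multiply and a-centers shift.
input a1: composing its 1 substitution step yields center (1/2, 0), radius 1/7
input a5: composing its 1 substitution step yields center (-1/2, 0), radius 1/5
input a2: composing its 3 substitution steps yields center (3/7, -39/70), radius 1/245
input a4: composing its 3 substitution steps yields center (29/70, -41/70), radius 1/175
input a3: composing its 2 substitution steps yields center (3/7, -3/7), radius 1/42


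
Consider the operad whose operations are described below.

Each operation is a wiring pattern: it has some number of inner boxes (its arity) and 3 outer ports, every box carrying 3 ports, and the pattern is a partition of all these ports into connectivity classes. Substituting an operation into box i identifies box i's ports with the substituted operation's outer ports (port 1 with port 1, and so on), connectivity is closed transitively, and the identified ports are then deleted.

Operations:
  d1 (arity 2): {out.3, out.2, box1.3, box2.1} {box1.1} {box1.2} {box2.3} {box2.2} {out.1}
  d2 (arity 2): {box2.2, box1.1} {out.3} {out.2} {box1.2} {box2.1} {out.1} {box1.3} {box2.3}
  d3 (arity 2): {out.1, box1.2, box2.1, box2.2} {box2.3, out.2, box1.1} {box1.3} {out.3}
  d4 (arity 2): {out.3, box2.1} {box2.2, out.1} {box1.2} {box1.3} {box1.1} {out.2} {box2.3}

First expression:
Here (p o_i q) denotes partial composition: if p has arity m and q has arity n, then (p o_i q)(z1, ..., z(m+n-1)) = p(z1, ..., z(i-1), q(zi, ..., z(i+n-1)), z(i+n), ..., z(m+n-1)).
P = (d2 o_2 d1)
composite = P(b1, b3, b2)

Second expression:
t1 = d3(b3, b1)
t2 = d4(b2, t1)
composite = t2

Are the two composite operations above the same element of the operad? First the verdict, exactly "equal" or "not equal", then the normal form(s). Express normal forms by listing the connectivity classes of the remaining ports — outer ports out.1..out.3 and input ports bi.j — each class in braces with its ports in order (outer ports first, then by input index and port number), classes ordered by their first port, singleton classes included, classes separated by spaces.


not equal: they reduce to {out.1} {out.2} {out.3} {b1.1, b2.1, b3.3} {b1.2} {b1.3} {b2.2} {b2.3} {b3.1} {b3.2} and {out.1, b1.3, b3.1} {out.2} {out.3, b1.1, b1.2, b3.2} {b2.1} {b2.2} {b2.3} {b3.3}

In normal form, the first expression is {out.1} {out.2} {out.3} {b1.1, b2.1, b3.3} {b1.2} {b1.3} {b2.2} {b2.3} {b3.1} {b3.2}
In normal form, the second expression is {out.1, b1.3, b3.1} {out.2} {out.3, b1.1, b1.2, b3.2} {b2.1} {b2.2} {b2.3} {b3.3}
The normal forms differ: not equal.


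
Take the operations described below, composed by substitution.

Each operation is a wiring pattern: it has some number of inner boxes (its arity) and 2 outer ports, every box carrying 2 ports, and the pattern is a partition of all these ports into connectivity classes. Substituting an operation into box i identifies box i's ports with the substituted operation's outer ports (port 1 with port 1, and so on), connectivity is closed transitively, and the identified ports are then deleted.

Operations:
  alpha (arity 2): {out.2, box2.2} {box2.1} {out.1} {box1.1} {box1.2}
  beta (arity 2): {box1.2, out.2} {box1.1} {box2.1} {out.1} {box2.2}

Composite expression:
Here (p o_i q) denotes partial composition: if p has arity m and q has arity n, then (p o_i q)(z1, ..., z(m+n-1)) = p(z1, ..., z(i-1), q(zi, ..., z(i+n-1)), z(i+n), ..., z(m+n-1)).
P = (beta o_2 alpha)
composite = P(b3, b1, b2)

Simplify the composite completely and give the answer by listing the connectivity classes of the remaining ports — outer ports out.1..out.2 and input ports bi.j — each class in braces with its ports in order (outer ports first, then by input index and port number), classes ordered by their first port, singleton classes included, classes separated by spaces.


Connectivity passes through glued beta-boundaries; trace each wire chain.
composing alpha on (b1, b2), with out.j its own outer ports: {out.1} {out.2, b2.2} {b1.1} {b1.2} {b2.1}
composing beta on (b3, b1, b2), with out.j its own outer ports: {out.1} {out.2, b3.2} {b1.1} {b1.2} {b2.1} {b2.2} {b3.1}

{out.1} {out.2, b3.2} {b1.1} {b1.2} {b2.1} {b2.2} {b3.1}


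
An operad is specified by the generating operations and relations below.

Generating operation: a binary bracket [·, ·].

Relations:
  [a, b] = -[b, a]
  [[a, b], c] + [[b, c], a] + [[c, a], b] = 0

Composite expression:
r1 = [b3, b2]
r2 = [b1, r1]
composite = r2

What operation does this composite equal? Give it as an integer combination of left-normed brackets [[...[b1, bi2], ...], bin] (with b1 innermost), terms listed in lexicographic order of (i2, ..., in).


-[[b1, b2], b3] + [[b1, b3], b2]


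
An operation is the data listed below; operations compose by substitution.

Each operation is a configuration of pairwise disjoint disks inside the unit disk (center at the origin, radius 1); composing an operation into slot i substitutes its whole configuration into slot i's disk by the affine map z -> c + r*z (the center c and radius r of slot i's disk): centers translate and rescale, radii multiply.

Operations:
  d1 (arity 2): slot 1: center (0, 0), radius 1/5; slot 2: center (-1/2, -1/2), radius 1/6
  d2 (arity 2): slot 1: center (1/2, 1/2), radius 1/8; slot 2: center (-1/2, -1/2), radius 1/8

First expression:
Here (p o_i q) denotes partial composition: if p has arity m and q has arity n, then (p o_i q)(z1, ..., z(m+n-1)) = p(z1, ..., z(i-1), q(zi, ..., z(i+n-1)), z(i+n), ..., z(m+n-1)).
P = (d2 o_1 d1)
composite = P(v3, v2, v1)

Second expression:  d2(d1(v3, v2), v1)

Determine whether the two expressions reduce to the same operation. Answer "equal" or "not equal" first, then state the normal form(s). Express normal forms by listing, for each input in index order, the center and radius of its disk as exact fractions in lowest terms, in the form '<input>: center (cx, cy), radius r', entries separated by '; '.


equal: each reduces to v1: center (-1/2, -1/2), radius 1/8; v2: center (7/16, 7/16), radius 1/48; v3: center (1/2, 1/2), radius 1/40

Reducing the first expression gives v1: center (-1/2, -1/2), radius 1/8; v2: center (7/16, 7/16), radius 1/48; v3: center (1/2, 1/2), radius 1/40
Reducing the second expression gives v1: center (-1/2, -1/2), radius 1/8; v2: center (7/16, 7/16), radius 1/48; v3: center (1/2, 1/2), radius 1/40
One common form — equal.
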